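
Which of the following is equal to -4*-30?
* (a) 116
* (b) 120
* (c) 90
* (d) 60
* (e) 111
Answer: b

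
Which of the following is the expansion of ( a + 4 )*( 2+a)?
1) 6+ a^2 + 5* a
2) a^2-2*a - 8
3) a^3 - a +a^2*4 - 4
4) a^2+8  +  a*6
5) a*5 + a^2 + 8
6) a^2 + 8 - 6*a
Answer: 4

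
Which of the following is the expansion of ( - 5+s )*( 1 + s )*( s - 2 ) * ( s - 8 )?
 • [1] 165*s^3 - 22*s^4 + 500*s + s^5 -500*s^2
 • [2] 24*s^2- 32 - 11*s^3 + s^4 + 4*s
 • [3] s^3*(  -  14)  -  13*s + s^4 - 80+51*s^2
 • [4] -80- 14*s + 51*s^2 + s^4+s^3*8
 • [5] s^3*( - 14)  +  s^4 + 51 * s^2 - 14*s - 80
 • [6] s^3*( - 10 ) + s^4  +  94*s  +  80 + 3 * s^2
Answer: 5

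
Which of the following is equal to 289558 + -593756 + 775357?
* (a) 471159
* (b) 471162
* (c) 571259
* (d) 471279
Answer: a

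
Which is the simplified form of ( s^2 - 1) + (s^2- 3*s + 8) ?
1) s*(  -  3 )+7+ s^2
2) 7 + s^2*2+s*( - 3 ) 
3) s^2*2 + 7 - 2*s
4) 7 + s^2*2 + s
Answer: 2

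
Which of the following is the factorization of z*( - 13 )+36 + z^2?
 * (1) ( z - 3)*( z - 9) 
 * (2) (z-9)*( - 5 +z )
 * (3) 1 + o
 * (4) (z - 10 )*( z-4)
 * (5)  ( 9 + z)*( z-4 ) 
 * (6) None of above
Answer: 6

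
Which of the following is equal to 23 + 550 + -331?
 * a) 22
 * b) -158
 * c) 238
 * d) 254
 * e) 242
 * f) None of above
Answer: e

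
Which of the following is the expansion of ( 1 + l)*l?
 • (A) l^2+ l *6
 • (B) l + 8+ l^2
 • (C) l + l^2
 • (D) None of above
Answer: C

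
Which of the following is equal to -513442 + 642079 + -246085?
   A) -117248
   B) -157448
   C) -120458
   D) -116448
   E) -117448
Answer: E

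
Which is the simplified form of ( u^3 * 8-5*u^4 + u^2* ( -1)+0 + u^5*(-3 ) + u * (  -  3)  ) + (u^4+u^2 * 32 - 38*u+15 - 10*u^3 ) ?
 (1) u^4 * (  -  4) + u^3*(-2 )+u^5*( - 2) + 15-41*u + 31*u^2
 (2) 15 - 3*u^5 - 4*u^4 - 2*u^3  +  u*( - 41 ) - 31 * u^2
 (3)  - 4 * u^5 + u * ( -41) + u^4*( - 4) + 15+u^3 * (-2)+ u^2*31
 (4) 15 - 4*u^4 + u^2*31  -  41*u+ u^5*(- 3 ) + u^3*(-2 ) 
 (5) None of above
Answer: 4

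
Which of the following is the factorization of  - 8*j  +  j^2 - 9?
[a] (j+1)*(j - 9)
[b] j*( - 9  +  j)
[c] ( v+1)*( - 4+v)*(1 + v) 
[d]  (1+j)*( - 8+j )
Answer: a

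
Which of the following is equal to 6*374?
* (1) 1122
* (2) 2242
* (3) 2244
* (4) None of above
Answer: 3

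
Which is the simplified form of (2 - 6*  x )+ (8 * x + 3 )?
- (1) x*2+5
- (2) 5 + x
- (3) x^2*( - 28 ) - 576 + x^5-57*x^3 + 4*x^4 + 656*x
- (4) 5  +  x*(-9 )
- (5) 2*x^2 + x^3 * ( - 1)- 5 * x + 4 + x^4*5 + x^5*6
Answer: 1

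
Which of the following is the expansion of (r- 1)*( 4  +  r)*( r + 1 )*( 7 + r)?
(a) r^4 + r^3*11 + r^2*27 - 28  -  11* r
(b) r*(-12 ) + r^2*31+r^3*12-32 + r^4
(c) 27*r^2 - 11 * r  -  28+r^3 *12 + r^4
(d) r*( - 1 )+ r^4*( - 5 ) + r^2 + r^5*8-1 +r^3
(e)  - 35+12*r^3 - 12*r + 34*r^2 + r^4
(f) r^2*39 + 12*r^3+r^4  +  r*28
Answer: a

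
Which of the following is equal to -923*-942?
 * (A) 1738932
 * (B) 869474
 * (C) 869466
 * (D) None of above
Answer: C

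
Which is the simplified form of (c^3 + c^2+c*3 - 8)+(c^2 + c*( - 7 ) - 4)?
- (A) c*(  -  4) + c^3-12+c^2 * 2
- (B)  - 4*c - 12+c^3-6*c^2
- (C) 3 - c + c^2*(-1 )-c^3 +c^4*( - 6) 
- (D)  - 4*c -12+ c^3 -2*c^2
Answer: A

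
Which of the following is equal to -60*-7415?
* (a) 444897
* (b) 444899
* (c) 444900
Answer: c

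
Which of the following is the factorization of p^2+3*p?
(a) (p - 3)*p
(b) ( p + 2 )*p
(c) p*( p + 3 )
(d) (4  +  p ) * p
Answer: c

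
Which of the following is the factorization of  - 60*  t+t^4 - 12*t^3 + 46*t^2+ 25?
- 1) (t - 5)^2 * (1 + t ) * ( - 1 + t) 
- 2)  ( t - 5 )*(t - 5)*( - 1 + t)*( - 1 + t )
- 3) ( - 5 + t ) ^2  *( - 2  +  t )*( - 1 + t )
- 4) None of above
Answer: 2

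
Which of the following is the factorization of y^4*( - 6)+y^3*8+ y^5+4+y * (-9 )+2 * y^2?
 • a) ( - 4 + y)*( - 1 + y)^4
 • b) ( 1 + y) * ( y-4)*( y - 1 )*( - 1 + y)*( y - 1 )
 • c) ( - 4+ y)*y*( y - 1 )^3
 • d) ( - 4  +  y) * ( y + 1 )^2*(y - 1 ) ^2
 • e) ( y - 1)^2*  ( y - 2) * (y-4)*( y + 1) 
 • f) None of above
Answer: b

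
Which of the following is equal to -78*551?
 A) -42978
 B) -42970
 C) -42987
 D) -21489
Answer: A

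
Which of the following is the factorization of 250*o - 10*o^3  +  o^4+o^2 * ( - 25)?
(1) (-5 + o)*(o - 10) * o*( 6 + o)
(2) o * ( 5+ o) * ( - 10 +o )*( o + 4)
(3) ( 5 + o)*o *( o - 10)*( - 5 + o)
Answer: 3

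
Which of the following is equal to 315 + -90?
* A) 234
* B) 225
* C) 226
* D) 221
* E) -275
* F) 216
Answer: B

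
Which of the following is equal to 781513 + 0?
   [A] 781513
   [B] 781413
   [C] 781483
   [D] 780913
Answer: A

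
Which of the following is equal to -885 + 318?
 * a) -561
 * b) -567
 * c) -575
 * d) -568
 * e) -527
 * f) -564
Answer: b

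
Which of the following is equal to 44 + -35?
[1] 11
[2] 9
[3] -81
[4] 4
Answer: 2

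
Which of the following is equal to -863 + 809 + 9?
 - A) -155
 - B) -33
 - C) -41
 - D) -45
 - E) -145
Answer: D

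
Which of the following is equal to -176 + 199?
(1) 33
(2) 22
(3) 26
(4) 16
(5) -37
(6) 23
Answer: 6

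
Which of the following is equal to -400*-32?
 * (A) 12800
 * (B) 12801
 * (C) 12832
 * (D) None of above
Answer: A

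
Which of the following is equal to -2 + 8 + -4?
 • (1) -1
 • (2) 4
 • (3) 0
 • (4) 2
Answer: 4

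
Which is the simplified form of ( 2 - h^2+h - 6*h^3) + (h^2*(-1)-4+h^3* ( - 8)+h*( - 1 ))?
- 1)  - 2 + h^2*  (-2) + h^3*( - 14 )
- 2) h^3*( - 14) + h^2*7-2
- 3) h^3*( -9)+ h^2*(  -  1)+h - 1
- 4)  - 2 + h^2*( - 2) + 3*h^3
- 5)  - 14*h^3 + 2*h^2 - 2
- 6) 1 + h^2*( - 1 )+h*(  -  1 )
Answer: 1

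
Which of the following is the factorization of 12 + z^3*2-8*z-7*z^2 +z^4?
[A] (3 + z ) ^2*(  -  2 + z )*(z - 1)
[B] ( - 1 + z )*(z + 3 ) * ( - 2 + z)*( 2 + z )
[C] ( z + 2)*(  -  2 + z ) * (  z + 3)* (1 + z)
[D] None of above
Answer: B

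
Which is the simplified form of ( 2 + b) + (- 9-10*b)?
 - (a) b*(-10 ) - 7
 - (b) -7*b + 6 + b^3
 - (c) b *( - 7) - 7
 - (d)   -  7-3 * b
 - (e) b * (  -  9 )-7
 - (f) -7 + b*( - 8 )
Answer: e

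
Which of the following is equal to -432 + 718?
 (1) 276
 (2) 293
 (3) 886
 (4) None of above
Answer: 4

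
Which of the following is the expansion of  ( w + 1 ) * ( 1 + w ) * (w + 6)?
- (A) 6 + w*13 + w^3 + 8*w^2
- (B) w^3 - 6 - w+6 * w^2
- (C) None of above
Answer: A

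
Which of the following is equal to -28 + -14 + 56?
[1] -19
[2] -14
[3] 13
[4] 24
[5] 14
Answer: 5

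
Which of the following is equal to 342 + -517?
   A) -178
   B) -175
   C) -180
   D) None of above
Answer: B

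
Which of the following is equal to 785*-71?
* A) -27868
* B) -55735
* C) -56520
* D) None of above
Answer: B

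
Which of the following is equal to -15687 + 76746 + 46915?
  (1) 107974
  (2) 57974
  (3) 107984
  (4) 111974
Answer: 1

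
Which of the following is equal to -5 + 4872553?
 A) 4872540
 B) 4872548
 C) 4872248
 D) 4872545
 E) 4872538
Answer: B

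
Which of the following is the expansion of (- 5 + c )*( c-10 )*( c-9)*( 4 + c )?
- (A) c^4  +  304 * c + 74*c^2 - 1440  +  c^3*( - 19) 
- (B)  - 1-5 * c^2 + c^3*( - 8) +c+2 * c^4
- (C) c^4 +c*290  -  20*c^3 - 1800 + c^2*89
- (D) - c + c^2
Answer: C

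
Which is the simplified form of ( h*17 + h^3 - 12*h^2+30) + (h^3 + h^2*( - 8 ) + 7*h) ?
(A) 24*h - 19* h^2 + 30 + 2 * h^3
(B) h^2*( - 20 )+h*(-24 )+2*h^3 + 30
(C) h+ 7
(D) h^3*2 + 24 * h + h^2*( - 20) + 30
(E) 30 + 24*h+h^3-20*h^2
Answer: D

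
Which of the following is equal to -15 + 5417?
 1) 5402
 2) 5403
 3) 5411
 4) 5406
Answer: 1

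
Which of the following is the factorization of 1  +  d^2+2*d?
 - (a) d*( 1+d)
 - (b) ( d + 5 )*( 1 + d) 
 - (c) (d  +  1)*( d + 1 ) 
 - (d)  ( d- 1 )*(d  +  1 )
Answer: c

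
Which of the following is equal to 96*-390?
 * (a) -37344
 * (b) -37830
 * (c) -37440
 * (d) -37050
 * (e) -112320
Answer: c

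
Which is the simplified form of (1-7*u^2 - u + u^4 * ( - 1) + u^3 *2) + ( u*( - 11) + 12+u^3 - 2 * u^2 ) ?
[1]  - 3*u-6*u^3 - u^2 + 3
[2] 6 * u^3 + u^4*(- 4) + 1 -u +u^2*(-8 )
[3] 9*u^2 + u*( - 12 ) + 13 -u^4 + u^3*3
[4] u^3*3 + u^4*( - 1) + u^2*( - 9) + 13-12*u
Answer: 4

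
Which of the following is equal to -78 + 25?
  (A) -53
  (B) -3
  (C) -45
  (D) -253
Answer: A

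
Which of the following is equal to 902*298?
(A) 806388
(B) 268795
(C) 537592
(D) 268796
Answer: D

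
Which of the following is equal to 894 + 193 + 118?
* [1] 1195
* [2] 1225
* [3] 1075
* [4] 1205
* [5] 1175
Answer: 4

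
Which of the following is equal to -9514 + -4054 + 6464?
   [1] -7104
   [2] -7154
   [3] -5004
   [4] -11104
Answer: 1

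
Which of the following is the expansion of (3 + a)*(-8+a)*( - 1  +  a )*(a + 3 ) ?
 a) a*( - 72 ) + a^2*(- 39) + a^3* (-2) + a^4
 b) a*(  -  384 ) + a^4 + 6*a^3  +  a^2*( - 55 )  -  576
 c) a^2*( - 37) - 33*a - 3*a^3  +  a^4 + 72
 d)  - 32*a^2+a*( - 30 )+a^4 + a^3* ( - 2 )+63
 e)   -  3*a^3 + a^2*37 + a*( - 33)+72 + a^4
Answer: c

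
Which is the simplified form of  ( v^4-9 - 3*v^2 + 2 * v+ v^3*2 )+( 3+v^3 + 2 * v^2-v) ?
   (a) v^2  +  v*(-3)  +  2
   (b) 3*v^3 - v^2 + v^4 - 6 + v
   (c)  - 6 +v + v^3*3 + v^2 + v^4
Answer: b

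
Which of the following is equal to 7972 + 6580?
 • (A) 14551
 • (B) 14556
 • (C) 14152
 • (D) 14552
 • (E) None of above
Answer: D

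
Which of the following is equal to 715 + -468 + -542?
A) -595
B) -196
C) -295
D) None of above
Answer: C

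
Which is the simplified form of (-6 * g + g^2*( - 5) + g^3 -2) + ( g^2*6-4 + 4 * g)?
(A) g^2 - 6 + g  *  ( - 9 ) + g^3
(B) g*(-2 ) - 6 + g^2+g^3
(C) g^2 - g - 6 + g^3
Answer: B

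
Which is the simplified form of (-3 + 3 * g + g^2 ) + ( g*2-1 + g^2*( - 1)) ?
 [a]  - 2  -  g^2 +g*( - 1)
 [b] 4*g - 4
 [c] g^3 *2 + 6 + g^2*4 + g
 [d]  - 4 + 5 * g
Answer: d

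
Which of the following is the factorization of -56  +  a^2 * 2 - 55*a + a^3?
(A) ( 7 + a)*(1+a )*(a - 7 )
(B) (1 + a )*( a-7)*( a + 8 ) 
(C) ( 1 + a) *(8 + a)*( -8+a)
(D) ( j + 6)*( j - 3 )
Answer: B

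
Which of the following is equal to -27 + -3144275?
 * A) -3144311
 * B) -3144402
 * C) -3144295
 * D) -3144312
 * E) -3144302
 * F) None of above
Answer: E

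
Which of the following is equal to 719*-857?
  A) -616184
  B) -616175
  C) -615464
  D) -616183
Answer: D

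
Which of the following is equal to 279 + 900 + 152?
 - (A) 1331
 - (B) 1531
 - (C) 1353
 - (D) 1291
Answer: A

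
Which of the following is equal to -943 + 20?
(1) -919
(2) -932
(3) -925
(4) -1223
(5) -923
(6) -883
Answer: 5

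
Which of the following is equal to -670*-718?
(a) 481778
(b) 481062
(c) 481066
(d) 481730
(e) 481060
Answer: e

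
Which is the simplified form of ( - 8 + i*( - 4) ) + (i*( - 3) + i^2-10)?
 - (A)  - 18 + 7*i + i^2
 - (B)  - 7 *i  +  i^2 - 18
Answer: B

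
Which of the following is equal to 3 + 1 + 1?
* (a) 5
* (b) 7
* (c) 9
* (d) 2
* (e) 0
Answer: a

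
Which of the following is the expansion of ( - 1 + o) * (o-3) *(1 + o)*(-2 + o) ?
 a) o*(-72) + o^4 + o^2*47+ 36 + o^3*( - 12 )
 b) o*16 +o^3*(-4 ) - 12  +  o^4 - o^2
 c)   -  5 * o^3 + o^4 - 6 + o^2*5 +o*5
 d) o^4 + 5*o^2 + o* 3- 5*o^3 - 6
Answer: c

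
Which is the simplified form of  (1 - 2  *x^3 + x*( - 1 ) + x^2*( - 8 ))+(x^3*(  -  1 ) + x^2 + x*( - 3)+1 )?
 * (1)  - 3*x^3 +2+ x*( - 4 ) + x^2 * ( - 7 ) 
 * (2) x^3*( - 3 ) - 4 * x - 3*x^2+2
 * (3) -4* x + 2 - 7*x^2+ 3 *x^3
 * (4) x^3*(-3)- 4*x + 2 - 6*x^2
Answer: 1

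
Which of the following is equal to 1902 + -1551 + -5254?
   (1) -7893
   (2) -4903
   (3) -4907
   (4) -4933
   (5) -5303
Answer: 2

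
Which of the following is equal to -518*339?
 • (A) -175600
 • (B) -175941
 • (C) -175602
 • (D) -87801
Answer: C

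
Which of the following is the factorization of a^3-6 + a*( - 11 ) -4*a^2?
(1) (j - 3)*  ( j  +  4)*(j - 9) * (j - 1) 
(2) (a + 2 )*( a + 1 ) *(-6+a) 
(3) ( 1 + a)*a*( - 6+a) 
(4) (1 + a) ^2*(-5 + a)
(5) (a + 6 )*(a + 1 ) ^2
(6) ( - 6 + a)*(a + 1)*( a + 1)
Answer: 6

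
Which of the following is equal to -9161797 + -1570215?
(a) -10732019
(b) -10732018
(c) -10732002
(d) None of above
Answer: d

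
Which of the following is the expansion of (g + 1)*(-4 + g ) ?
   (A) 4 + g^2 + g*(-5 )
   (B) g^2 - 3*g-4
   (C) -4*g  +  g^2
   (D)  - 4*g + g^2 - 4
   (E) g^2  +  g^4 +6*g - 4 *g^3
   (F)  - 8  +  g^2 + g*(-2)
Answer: B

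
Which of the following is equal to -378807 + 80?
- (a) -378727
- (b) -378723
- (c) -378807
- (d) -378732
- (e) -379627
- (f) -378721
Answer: a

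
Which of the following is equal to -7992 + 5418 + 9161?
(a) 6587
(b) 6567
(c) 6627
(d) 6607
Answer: a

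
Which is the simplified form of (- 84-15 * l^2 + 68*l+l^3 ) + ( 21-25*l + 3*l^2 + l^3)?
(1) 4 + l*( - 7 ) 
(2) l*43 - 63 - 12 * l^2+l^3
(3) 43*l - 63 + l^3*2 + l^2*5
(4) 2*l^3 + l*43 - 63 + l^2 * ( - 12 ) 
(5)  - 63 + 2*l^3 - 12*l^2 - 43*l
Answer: 4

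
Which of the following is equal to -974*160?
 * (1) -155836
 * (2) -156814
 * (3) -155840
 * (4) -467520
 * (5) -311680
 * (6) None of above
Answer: 3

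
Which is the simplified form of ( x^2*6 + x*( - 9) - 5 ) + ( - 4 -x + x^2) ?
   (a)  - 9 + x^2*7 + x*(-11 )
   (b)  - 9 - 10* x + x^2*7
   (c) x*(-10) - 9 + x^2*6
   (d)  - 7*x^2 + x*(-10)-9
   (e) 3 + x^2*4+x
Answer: b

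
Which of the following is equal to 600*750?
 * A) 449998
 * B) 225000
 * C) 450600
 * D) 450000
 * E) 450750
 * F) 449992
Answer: D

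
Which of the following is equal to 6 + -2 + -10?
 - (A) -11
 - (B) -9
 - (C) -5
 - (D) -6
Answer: D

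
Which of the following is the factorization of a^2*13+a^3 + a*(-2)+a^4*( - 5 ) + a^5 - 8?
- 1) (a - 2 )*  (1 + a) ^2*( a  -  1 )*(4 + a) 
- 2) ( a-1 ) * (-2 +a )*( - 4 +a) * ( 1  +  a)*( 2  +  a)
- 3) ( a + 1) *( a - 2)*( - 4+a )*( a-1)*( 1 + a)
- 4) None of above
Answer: 3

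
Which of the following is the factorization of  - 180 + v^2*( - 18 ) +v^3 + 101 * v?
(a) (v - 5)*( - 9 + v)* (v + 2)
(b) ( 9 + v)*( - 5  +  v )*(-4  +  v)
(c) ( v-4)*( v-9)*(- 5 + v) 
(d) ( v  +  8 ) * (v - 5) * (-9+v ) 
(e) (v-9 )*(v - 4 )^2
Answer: c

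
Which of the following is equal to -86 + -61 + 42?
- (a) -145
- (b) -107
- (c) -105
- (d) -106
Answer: c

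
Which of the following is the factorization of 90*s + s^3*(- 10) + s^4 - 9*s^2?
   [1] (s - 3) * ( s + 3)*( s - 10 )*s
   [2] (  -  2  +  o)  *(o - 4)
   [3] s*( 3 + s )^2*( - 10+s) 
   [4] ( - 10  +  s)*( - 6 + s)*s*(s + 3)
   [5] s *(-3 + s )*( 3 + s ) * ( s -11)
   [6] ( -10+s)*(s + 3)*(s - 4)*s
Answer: 1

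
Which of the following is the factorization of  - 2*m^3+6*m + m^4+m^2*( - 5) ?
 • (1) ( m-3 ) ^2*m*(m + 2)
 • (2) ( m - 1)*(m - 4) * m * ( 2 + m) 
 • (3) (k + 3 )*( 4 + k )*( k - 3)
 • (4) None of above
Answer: 4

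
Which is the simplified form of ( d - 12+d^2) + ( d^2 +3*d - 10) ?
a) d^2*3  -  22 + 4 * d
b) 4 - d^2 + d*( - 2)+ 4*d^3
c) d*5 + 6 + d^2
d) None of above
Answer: d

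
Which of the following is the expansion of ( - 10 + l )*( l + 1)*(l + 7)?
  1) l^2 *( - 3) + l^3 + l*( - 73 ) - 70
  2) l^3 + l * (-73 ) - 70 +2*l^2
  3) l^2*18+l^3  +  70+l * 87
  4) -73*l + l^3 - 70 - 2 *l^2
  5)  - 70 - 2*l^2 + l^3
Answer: 4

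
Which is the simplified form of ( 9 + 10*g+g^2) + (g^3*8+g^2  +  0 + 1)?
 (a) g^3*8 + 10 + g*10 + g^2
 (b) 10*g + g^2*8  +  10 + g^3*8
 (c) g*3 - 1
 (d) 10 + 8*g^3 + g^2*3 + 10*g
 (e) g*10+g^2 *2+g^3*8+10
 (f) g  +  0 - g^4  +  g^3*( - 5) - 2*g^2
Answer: e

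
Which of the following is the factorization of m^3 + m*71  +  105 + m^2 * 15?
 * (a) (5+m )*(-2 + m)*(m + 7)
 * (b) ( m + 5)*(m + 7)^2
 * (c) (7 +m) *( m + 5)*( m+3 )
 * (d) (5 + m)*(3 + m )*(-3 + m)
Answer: c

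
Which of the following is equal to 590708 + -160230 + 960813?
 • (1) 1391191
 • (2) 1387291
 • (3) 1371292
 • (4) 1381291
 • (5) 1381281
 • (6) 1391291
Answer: 6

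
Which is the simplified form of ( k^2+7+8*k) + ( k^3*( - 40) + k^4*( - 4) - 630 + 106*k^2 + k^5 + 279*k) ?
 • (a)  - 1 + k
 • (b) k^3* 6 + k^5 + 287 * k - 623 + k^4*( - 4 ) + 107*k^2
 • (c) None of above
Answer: c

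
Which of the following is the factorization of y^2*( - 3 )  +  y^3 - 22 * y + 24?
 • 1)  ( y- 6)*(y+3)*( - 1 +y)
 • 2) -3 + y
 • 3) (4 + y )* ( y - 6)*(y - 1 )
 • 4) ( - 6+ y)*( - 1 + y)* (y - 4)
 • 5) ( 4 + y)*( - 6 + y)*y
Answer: 3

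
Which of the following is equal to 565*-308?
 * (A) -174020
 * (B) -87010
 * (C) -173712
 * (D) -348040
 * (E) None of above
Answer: A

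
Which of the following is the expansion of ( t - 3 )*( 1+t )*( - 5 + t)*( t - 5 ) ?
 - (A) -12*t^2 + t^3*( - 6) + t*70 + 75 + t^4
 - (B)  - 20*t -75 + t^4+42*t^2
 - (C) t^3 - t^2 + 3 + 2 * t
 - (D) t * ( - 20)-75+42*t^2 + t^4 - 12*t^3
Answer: D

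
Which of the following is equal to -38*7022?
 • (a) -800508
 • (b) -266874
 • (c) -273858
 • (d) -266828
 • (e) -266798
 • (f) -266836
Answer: f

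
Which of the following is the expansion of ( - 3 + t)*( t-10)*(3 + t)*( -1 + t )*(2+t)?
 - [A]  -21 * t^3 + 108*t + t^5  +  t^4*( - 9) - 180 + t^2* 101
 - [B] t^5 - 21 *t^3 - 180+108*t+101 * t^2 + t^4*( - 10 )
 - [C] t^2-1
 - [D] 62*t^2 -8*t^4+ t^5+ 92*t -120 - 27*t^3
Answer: A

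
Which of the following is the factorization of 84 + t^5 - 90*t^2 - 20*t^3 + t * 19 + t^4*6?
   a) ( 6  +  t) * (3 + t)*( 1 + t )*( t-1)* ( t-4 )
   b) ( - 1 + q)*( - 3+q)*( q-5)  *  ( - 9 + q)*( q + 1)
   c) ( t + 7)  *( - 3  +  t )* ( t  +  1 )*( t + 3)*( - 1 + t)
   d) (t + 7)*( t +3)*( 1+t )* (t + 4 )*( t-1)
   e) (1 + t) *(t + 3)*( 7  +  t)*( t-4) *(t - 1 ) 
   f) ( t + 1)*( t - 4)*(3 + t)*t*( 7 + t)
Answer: e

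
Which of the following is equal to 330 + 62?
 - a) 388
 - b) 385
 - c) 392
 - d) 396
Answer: c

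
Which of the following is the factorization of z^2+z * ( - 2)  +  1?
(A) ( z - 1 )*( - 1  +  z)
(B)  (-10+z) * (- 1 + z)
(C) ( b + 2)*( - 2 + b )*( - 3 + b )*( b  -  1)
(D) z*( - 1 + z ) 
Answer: A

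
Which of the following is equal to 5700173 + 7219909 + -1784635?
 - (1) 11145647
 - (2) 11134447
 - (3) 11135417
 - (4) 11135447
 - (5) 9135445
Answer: 4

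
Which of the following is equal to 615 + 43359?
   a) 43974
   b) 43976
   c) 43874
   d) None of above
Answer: a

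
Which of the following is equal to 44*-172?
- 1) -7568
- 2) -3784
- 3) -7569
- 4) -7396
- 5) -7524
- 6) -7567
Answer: 1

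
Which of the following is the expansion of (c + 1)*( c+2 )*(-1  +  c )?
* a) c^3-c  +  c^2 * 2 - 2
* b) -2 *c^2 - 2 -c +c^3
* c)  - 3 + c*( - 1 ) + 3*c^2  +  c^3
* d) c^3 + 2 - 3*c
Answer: a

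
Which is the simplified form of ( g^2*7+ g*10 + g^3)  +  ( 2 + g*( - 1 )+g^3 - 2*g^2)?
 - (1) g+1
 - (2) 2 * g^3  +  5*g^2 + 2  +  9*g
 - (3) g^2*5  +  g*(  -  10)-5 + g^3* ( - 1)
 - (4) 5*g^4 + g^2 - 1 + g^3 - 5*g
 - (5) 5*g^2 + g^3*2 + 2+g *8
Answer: 2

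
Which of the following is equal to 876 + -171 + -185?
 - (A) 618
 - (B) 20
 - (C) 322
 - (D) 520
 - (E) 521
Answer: D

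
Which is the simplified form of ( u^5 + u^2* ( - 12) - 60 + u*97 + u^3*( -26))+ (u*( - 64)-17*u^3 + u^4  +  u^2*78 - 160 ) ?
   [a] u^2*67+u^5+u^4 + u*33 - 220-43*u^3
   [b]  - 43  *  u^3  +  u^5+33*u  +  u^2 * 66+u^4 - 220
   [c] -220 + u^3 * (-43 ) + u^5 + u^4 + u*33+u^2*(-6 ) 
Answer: b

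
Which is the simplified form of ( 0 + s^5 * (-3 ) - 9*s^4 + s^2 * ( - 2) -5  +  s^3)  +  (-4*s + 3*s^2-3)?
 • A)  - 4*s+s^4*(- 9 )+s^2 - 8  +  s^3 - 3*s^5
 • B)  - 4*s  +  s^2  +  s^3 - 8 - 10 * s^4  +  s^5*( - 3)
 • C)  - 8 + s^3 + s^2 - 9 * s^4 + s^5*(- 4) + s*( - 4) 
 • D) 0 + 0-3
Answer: A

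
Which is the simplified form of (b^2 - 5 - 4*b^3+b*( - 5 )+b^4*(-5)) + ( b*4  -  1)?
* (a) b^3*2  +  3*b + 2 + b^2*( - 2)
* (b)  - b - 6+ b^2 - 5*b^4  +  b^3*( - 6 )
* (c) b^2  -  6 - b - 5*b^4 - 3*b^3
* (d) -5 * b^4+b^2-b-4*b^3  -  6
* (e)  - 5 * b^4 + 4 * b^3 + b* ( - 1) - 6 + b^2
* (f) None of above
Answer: d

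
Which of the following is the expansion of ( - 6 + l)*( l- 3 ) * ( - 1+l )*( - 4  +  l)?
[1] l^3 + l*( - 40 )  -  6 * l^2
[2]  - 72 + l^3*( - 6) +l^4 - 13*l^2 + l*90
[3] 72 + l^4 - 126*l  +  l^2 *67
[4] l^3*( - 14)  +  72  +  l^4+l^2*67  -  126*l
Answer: 4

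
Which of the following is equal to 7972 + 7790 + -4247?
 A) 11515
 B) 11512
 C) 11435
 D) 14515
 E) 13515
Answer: A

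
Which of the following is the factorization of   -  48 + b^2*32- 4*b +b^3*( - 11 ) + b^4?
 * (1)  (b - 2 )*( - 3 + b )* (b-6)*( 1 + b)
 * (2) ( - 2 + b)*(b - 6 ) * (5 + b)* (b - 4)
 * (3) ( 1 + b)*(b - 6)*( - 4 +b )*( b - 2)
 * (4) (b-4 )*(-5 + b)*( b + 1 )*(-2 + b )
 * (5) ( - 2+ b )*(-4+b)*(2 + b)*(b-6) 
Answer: 3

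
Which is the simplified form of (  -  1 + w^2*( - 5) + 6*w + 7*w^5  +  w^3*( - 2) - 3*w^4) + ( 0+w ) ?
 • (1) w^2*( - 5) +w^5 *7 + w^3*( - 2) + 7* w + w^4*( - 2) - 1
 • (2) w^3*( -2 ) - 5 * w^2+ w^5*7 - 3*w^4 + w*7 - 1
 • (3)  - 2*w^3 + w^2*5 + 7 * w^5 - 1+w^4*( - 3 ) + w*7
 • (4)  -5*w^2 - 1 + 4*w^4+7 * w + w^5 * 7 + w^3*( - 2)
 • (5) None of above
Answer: 2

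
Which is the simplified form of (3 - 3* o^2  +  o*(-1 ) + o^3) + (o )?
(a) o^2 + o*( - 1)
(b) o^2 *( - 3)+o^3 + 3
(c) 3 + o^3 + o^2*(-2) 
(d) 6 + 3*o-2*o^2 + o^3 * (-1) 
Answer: b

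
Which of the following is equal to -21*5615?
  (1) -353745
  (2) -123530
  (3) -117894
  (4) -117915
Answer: 4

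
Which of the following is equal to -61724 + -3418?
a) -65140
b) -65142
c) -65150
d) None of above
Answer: b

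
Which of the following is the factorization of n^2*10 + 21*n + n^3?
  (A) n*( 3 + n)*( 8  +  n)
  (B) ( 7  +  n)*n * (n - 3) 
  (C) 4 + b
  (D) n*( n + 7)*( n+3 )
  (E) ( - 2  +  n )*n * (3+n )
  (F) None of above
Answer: D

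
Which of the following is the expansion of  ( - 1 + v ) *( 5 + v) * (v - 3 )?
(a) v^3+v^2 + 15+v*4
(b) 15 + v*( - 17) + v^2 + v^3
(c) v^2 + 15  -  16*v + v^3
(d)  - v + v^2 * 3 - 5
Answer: b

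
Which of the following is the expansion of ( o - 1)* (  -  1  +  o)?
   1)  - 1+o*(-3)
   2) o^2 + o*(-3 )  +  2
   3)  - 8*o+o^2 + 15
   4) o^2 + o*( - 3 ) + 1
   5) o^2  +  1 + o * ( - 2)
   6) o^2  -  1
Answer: 5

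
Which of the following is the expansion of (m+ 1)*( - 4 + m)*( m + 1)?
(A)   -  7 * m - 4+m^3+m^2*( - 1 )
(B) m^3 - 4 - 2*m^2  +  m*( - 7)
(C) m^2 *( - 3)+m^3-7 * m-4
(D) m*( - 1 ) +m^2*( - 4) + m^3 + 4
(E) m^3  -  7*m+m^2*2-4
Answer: B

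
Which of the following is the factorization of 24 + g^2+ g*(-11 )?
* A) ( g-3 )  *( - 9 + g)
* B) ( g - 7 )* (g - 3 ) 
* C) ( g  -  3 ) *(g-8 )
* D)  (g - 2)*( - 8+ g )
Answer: C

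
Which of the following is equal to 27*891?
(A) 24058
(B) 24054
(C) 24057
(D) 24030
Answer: C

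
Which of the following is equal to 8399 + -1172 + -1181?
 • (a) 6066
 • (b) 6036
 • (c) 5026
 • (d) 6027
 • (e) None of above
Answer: e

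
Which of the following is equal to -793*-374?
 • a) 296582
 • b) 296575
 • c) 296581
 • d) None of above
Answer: a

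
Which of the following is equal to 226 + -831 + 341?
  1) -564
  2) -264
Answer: 2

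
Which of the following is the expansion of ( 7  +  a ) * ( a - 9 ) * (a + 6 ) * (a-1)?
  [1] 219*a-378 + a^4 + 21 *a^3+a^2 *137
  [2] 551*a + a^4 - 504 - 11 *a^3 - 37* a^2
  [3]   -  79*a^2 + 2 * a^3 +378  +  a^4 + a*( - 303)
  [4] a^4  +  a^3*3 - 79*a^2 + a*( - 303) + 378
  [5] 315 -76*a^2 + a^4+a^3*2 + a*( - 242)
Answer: 4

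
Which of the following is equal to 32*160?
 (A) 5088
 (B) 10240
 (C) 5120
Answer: C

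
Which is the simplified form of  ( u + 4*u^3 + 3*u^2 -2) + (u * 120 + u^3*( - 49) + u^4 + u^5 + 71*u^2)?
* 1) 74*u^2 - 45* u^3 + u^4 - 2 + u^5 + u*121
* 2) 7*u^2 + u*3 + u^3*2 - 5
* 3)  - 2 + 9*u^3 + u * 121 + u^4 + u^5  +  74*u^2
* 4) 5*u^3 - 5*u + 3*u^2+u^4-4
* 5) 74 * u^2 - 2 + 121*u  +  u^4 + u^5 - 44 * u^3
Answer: 1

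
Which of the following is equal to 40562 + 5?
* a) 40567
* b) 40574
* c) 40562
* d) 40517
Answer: a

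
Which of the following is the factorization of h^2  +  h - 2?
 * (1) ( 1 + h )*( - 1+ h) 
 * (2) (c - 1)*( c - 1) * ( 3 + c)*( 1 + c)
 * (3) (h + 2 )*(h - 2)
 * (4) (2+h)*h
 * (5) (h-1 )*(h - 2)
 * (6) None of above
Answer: 6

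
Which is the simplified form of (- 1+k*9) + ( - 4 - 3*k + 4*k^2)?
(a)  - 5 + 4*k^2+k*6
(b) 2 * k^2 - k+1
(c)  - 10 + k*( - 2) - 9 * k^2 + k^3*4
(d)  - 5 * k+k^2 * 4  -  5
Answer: a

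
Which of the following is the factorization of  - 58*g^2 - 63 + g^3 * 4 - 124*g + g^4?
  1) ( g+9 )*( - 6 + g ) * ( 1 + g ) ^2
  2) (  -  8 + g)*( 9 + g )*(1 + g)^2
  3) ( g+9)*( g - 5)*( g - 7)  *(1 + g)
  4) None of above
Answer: 4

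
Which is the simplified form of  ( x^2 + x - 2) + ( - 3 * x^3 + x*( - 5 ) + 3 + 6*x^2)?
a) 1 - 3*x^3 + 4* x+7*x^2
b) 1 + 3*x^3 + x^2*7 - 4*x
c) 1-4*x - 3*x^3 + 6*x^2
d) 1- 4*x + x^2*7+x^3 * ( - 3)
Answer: d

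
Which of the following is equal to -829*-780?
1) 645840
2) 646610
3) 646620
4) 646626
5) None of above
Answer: 3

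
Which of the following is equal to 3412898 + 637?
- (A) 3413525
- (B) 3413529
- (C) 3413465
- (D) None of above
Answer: D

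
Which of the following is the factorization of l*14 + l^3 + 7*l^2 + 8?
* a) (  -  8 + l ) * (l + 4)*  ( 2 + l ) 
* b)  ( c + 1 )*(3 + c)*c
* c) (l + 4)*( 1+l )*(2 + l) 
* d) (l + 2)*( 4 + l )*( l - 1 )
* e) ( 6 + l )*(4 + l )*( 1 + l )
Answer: c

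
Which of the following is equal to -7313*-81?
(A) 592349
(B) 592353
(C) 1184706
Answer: B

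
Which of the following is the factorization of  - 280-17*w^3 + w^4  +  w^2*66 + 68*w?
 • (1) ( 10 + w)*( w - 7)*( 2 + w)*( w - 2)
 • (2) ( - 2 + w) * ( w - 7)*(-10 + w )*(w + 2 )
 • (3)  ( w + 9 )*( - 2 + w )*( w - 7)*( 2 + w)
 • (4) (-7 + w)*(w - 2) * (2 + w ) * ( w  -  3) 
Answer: 2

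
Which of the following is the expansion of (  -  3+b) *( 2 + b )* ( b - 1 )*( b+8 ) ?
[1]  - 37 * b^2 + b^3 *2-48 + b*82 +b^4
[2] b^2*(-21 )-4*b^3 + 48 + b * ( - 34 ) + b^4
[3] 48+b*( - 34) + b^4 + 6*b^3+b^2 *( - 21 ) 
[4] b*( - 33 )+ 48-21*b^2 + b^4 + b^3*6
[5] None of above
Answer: 3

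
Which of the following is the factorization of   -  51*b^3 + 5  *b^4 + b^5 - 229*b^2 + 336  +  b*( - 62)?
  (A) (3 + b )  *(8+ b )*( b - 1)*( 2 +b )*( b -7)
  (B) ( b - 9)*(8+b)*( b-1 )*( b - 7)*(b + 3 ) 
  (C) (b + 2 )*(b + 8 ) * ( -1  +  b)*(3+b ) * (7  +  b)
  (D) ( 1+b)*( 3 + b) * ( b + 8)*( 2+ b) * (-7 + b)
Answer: A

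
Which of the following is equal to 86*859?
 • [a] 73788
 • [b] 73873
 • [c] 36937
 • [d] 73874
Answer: d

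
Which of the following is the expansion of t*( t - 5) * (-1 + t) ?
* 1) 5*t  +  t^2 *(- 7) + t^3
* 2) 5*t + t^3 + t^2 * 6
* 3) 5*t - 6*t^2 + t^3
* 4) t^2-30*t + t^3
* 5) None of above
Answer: 3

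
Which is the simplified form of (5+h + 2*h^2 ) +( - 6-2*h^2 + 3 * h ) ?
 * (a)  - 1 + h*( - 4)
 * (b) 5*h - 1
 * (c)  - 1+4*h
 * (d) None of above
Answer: c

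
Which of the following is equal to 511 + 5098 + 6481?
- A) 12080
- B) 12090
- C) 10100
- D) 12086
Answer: B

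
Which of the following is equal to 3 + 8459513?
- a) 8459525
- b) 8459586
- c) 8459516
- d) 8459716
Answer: c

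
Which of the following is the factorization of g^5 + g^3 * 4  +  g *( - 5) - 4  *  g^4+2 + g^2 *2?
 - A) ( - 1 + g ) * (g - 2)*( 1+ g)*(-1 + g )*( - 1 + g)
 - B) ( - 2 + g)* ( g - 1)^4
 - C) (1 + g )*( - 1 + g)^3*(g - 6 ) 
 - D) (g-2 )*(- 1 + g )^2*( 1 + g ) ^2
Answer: A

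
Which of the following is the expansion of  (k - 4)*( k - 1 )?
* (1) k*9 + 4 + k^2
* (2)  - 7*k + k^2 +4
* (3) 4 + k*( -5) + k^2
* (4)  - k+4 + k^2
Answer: 3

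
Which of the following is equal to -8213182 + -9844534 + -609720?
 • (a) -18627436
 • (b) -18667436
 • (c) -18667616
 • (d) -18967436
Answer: b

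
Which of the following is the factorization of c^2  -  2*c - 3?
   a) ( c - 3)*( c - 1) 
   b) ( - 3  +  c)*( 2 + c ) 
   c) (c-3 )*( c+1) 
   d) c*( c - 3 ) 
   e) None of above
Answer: c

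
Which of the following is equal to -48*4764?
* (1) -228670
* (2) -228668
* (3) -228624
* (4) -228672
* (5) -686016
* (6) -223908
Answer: 4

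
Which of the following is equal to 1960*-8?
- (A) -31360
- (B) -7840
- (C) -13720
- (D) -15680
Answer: D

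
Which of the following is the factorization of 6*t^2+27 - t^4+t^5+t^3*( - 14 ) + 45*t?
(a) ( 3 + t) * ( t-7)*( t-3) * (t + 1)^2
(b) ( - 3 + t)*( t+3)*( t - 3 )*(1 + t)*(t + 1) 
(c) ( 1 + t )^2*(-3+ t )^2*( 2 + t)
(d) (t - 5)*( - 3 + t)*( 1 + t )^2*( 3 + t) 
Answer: b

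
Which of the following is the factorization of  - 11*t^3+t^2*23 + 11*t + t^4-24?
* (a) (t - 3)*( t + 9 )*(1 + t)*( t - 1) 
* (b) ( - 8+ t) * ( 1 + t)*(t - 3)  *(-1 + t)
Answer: b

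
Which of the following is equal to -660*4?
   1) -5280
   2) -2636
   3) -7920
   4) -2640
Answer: 4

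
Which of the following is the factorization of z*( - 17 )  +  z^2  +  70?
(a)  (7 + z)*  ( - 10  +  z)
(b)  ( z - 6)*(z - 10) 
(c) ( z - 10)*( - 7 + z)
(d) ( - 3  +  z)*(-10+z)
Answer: c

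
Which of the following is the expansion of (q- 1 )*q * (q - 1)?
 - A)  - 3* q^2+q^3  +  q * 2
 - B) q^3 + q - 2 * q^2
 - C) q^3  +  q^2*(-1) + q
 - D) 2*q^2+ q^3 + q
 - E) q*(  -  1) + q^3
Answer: B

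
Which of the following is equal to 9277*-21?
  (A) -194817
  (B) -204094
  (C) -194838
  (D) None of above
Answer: A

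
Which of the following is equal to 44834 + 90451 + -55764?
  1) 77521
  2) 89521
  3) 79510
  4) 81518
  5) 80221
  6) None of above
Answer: 6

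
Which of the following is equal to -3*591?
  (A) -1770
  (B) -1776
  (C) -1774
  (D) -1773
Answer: D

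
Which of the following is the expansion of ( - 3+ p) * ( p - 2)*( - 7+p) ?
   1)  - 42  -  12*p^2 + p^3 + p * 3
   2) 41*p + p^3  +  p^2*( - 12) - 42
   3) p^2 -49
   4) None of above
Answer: 2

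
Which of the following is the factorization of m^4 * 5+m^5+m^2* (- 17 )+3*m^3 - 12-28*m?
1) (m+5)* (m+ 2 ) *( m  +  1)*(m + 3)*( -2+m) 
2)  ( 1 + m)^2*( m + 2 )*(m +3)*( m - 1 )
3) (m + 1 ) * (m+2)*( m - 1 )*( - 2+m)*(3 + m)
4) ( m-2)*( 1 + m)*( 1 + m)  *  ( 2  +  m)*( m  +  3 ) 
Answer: 4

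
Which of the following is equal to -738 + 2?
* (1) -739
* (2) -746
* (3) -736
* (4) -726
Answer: 3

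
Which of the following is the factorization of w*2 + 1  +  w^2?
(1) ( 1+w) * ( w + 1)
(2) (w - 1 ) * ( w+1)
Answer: 1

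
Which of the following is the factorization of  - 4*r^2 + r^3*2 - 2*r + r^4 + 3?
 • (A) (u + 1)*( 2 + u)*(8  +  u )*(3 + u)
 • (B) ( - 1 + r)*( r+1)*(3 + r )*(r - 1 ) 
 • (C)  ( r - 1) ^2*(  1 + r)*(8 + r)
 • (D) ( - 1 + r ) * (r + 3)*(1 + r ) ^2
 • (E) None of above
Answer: B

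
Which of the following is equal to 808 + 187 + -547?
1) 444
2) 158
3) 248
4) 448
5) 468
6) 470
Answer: 4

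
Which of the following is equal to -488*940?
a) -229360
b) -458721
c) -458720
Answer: c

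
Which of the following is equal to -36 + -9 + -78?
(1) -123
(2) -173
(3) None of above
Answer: 1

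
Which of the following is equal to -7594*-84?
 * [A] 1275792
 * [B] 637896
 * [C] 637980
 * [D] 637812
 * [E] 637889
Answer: B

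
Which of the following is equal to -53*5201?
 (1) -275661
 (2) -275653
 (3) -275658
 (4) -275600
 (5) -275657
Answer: 2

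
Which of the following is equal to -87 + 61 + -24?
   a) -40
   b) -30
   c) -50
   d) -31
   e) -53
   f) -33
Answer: c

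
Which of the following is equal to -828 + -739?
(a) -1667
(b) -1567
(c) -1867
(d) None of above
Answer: b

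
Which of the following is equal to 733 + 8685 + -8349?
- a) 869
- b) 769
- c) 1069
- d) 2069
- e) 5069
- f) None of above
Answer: c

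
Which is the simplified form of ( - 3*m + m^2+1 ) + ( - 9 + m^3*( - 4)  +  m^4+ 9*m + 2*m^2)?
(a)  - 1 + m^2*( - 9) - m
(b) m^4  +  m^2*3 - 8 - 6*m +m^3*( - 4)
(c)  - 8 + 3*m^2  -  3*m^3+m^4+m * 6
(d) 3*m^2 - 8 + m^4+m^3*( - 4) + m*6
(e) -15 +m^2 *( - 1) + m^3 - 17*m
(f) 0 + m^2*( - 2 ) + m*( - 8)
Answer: d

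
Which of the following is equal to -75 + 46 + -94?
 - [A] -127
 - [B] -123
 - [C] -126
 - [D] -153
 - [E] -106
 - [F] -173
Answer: B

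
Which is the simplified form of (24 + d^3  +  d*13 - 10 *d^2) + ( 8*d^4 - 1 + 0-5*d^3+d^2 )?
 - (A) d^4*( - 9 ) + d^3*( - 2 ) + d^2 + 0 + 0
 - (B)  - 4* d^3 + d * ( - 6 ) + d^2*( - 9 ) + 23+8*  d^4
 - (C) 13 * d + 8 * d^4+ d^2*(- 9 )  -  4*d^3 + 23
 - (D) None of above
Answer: C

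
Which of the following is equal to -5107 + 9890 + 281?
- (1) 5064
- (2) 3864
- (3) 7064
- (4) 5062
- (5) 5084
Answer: 1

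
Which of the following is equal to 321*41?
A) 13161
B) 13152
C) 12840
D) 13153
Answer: A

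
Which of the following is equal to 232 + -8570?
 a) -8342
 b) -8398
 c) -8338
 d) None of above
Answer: c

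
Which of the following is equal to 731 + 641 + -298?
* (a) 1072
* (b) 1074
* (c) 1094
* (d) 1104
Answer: b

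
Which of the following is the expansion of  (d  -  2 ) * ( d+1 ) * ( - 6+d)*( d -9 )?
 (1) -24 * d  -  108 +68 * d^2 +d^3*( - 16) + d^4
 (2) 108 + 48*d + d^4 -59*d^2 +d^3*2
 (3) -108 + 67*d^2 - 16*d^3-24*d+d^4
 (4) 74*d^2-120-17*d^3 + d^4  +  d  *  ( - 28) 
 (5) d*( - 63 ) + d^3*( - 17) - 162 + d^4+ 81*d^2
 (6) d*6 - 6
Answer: 3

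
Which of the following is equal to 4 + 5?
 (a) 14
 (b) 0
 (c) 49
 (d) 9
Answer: d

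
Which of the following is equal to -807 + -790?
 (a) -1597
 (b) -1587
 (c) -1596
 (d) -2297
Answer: a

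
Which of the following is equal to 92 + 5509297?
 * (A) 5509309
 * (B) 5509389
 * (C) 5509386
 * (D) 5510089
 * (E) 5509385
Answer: B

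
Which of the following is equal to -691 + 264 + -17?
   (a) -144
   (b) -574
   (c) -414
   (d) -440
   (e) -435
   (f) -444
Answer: f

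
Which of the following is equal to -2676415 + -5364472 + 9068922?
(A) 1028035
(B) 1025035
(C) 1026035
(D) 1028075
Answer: A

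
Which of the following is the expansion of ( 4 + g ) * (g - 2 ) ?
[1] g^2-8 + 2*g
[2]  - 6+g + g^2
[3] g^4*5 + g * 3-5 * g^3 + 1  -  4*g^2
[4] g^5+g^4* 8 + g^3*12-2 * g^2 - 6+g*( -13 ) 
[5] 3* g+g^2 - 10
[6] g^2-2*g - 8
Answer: 1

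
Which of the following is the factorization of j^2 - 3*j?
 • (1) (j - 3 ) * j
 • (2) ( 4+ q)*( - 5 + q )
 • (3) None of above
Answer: 1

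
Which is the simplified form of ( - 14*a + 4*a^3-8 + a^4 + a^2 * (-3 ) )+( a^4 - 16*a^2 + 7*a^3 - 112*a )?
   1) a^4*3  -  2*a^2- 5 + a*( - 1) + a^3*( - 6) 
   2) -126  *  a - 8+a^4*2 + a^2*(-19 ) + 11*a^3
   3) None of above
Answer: 2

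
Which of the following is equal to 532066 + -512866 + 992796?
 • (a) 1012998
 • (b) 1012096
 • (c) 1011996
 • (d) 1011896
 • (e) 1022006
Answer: c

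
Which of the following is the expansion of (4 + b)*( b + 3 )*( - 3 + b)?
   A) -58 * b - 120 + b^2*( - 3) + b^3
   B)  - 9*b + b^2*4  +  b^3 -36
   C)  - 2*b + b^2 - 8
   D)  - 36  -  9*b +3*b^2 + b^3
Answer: B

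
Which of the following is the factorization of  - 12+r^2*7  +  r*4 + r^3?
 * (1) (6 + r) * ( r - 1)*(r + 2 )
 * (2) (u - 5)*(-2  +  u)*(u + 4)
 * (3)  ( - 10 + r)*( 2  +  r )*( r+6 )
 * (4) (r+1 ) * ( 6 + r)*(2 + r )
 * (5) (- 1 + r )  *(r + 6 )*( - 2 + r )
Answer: 1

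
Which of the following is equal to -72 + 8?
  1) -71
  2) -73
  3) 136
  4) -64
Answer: 4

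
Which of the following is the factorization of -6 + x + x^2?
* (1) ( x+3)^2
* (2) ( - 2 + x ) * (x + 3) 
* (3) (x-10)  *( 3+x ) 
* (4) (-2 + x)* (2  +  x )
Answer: 2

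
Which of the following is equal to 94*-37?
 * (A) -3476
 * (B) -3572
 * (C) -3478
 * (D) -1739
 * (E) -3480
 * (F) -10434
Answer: C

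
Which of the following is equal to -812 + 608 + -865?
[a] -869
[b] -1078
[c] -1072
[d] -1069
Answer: d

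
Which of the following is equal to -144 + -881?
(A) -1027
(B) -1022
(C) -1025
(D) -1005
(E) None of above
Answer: C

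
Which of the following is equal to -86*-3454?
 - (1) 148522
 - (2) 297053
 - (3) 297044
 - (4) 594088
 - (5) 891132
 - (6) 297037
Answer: 3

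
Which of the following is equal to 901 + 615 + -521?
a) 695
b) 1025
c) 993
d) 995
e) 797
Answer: d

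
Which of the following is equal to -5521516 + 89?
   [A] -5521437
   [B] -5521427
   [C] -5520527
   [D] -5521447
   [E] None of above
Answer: B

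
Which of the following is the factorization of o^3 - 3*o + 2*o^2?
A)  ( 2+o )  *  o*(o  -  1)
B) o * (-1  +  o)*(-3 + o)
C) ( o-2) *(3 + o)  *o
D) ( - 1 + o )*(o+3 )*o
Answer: D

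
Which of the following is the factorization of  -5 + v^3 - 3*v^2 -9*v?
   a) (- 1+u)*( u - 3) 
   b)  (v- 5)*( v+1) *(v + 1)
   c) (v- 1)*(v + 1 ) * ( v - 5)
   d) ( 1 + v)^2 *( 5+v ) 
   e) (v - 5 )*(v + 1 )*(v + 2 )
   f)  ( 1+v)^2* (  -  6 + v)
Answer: b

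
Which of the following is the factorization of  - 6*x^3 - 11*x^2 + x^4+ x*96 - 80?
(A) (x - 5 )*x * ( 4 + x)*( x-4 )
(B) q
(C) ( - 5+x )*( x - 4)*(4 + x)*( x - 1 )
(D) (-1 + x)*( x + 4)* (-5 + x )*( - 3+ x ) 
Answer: C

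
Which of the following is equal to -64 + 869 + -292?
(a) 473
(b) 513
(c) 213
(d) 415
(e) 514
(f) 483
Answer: b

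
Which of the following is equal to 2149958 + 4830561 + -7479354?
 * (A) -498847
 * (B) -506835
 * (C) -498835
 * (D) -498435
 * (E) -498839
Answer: C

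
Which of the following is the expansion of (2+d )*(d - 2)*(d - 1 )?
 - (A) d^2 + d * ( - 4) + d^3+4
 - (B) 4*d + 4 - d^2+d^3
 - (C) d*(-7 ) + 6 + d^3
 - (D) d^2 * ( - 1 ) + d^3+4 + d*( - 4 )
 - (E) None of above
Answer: D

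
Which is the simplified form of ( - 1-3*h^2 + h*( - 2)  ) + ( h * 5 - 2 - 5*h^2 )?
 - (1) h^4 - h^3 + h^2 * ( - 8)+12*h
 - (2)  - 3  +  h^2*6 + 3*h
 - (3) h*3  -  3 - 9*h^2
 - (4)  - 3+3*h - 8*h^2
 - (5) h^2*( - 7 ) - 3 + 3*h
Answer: 4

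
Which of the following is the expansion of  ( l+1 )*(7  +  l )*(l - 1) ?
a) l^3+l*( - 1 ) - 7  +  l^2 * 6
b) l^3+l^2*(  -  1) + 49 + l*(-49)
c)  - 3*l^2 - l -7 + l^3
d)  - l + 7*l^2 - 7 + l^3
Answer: d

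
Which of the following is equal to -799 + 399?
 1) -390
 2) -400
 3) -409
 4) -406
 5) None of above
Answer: 2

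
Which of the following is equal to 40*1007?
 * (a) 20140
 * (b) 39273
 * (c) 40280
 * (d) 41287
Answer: c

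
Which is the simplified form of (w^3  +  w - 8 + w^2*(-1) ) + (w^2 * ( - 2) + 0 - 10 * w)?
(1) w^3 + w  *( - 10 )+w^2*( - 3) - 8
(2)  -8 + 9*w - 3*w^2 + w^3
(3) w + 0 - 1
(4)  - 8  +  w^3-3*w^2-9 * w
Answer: 4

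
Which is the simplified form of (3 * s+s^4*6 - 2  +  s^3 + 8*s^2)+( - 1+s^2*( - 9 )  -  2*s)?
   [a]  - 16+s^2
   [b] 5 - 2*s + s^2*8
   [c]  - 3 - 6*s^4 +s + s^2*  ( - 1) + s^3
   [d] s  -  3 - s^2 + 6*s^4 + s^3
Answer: d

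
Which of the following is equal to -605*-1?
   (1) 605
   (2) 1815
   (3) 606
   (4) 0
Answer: 1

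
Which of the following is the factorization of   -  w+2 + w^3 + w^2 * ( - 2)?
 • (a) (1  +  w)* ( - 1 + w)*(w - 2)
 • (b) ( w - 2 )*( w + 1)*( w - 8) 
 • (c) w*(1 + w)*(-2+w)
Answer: a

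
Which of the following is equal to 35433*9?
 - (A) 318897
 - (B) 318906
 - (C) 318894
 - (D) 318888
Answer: A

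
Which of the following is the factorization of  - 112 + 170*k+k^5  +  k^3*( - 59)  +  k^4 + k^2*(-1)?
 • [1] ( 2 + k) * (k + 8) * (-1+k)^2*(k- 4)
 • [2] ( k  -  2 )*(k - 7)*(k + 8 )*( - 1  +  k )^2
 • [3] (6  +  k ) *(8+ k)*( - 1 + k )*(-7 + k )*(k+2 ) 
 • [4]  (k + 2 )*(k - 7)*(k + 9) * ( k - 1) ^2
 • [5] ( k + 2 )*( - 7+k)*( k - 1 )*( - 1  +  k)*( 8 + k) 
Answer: 5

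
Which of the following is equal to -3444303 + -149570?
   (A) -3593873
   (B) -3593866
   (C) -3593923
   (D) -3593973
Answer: A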